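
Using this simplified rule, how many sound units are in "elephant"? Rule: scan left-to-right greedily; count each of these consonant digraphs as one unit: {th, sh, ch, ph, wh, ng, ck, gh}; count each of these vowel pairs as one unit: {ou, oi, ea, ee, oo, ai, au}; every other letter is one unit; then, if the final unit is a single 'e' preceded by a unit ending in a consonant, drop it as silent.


Word: "elephant" (8 letters)
Left-to-right scan:
  (1) 'e' (letter)
  (2) 'l' (letter)
  (3) 'e' (letter)
  (4) 'ph' (digraph)
  (5) 'a' (letter)
  (6) 'n' (letter)
  (7) 't' (letter)
Units from scan: 7
Sound units = 7 units


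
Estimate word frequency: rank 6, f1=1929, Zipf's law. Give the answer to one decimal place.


Zipf's law: f(r) = f(1) / r
f(1) = 1929
f(6) = 1929 / 6
= 321.5 occurrences


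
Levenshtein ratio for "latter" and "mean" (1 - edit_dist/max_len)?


Word 1: "latter" (length 6)
Word 2: "mean" (length 4)
One optimal edit sequence:
  1. delete 'l'  (+1)
  2. delete 'a'  (+1)
  3. substitute 't' -> 'm'  (+1)
  4. substitute 't' -> 'e'  (+1)
  5. substitute 'e' -> 'a'  (+1)
  6. substitute 'r' -> 'n'  (+1)
Edit distance = 6
Max length = max(6, 4) = 6
Similarity = 1 - 6/6
= 0.0000


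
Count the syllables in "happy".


Word: "happy"
Syllable breakdown: hap / py
Counting: 2 parts
= 2 syllables


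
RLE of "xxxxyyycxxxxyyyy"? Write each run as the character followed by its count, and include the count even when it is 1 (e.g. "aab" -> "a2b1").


String: "xxxxyyycxxxxyyyy"
Scanning for consecutive runs:
  'x' x 4
  'y' x 3
  'c' x 1
  'x' x 4
  'y' x 4
RLE = "x4y3c1x4y4"


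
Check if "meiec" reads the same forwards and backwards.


Word: "meiec"
Reversed: "ceiem"
Forward == Backward? meiec != ceiem
Palindrome = No


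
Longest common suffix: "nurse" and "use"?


Word 1: "nurse"
Word 2: "use"
Comparing from end:
  Pos -1: 'e' == 'e'
  Pos -2: 's' == 's'
  Pos -3: 'r' != 'u' (stop)
LCS = "se" (length 2)


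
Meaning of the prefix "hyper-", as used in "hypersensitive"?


Prefix: hyper-
Example: hypersensitive (hyper- + sensitive)
Meaning = over / excessive


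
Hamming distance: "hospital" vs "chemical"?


Comparing character by character (same length = 8):
  Pos 0: 'h' vs 'c' !=
  Pos 1: 'o' vs 'h' !=
  Pos 2: 's' vs 'e' !=
  Pos 3: 'p' vs 'm' !=
  Pos 4: 'i' vs 'i' =
  Pos 5: 't' vs 'c' !=
  Pos 6: 'a' vs 'a' =
  Pos 7: 'l' vs 'l' =
Hamming distance = 5


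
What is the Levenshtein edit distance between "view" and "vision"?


Word 1: "view" (length 4)
Word 2: "vision" (length 6)
One optimal edit sequence (insert/delete/substitute each cost 1):
  1. keep 'v'
  2. insert 'i'  (+1)
  3. insert 's'  (+1)
  4. keep 'i'
  5. substitute 'e' -> 'o'  (+1)
  6. substitute 'w' -> 'n'  (+1)
Total edit operations: 4
Edit distance = 4


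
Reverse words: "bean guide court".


Original: "bean guide court"
Words (1..n): bean | guide | court
Reversed (n..1): court | guide | bean
Result = "court guide bean"


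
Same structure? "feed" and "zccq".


Pattern of "feed": [0, 1, 1, 2]
Pattern of "zccq": [0, 1, 1, 2]
Patterns match
Same pattern = Yes


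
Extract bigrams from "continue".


Word: "continue" (length 8)
Number of bigrams = 8 - 2 + 1 = 7
  Position 0: "co"
  Position 1: "on"
  Position 2: "nt"
  Position 3: "ti"
  Position 4: "in"
  Position 5: "nu"
  Position 6: "ue"
Bigrams = "co", "on", "nt", "ti", "in", "nu", "ue"


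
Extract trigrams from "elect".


Word: "elect" (length 5)
Number of trigrams = 5 - 3 + 1 = 3
  Position 0: "ele"
  Position 1: "lec"
  Position 2: "ect"
Trigrams = "ele", "lec", "ect"


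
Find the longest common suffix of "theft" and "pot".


Word 1: "theft"
Word 2: "pot"
Comparing from end:
  Pos -1: 't' == 't'
  Pos -2: 'f' != 'o' (stop)
LCS = "t" (length 1)


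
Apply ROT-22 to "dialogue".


Word: "dialogue"
Shift: 22
Each letter → (letter + shift) mod 26:
  'd' (3) + 22 = 25 → 'z'
  'i' (8) + 22 = 4 → 'e'
  'a' (0) + 22 = 22 → 'w'
  'l' (11) + 22 = 7 → 'h'
  'o' (14) + 22 = 10 → 'k'
  'g' (6) + 22 = 2 → 'c'
  'u' (20) + 22 = 16 → 'q'
  'e' (4) + 22 = 0 → 'a'
Result = "zewhkcqa"


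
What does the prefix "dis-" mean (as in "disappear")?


Prefix: dis-
Example: disappear (dis- + appear)
Meaning = not / opposite


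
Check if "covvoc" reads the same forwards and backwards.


Word: "covvoc"
Reversed: "covvoc"
Forward == Backward? covvoc == covvoc
Palindrome = Yes


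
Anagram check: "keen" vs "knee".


Word 1: "keen" → sorted: eekn
Word 2: "knee" → sorted: eekn
Same letters? eekn == eekn
Anagram = Yes


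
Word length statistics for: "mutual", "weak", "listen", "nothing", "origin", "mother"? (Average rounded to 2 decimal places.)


Lengths: "mutual"=6, "weak"=4, "listen"=6, "nothing"=7, "origin"=6, "mother"=6
Sum = 35, Count = 6
Average = 35/6 = 5.83
= avg=5.83, min=4, max=7


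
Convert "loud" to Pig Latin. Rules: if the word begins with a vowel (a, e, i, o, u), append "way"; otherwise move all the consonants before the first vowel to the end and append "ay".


Word: "loud"
Starts with consonant(s) → move to end, add 'ay'
Consonant cluster: "l"
Pig Latin = "oudlay"


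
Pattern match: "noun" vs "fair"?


Pattern of "noun": [0, 1, 2, 0]
Pattern of "fair": [0, 1, 2, 3]
Patterns do not match
Same pattern = No


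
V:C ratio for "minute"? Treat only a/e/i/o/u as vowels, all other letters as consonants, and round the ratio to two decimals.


Word: "minute"
Vowels (a,e,i,o,u): 3
Consonants: 3
Ratio = 3/3
= 1.00


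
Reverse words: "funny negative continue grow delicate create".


Original: "funny negative continue grow delicate create"
Words (1..n): funny | negative | continue | grow | delicate | create
Reversed (n..1): create | delicate | grow | continue | negative | funny
Result = "create delicate grow continue negative funny"


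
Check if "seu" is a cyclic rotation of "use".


Word: "use", Candidate: "seu"
Method: check if candidate is substring of word+word
"useuse" contains "seu"? Yes
Is rotation = Yes


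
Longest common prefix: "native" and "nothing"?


Word 1: "native"
Word 2: "nothing"
Comparing from start:
  Pos 0: 'n' == 'n'
  Pos 1: 'a' != 'o' (stop)
LCP = "n" (length 1)


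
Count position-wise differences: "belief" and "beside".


Comparing character by character (same length = 6):
  Pos 0: 'b' vs 'b' =
  Pos 1: 'e' vs 'e' =
  Pos 2: 'l' vs 's' !=
  Pos 3: 'i' vs 'i' =
  Pos 4: 'e' vs 'd' !=
  Pos 5: 'f' vs 'e' !=
Hamming distance = 3


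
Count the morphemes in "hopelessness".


Word: "hopelessness"
Morphemes: hope | -less | -ness
Each morpheme carries meaning
= 3 morphemes


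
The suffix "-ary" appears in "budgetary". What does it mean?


Suffix: -ary
Example: budgetary (budget + -ary)
Meaning = relating to


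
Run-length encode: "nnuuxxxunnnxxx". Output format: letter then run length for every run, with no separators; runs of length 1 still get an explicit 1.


String: "nnuuxxxunnnxxx"
Scanning for consecutive runs:
  'n' x 2
  'u' x 2
  'x' x 3
  'u' x 1
  'n' x 3
  'x' x 3
RLE = "n2u2x3u1n3x3"


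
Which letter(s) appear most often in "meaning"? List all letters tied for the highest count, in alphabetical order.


Word: "meaning"
Letter counts:
  'a': 1
  'e': 1
  'g': 1
  'i': 1
  'm': 1
  'n': 2
Maximum count = 2
Most frequent = 'n' (2 times each)


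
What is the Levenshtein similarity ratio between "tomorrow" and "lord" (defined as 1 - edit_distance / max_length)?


Word 1: "tomorrow" (length 8)
Word 2: "lord" (length 4)
One optimal edit sequence:
  1. delete 't'  (+1)
  2. delete 'o'  (+1)
  3. substitute 'm' -> 'l'  (+1)
  4. keep 'o'
  5. delete 'r'  (+1)
  6. keep 'r'
  7. delete 'o'  (+1)
  8. substitute 'w' -> 'd'  (+1)
Edit distance = 6
Max length = max(8, 4) = 8
Similarity = 1 - 6/8
= 0.2500


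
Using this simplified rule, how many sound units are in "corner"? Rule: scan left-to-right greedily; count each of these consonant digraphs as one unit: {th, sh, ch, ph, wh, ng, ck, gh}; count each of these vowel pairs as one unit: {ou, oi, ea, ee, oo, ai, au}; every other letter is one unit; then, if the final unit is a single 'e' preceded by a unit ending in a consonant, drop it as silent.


Word: "corner" (6 letters)
Left-to-right scan:
  (1) 'c' (letter)
  (2) 'o' (letter)
  (3) 'r' (letter)
  (4) 'n' (letter)
  (5) 'e' (letter)
  (6) 'r' (letter)
Units from scan: 6
Sound units = 6 units


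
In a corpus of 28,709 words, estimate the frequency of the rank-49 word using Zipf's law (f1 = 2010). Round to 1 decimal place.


Zipf's law: f(r) = f(1) / r
f(1) = 2010
f(49) = 2010 / 49
= 41.0 occurrences


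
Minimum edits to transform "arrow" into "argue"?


Word 1: "arrow" (length 5)
Word 2: "argue" (length 5)
One optimal edit sequence (insert/delete/substitute each cost 1):
  1. keep 'a'
  2. keep 'r'
  3. substitute 'r' -> 'g'  (+1)
  4. substitute 'o' -> 'u'  (+1)
  5. substitute 'w' -> 'e'  (+1)
Total edit operations: 3
Edit distance = 3


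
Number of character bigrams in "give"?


Word: "give" (length 4)
Number of 2-grams = length - 2 + 1 = 4 - 2 + 1
= 3


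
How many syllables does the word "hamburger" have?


Word: "hamburger"
Syllable breakdown: ham · bur · ger
Counting: 3 parts
= 3 syllables


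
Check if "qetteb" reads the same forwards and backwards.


Word: "qetteb"
Reversed: "betteq"
Forward == Backward? qetteb != betteq
Palindrome = No


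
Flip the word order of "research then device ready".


Original: "research then device ready"
Words (1..n): research | then | device | ready
Reversed (n..1): ready | device | then | research
Result = "ready device then research"


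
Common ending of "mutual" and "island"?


Word 1: "mutual"
Word 2: "island"
Comparing from end:
  Pos -1: 'l' != 'd' (stop)
LCS = "" (length 0)


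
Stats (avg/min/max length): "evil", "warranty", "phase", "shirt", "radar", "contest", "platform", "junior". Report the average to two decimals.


Lengths: "evil"=4, "warranty"=8, "phase"=5, "shirt"=5, "radar"=5, "contest"=7, "platform"=8, "junior"=6
Sum = 48, Count = 8
Average = 48/8 = 6.00
= avg=6.00, min=4, max=8


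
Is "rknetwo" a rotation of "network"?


Word: "network", Candidate: "rknetwo"
Method: check if candidate is substring of word+word
"networknetwork" contains "rknetwo"? Yes
Is rotation = Yes


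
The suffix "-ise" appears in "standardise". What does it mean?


Suffix: -ise
Example: standardise = standard + -ise
Meaning = to make


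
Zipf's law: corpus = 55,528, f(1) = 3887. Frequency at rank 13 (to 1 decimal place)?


Zipf's law: f(r) = f(1) / r
f(1) = 3887
f(13) = 3887 / 13
= 299.0 occurrences


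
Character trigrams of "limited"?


Word: "limited" (length 7)
Number of trigrams = 7 - 3 + 1 = 5
  Position 0: "lim"
  Position 1: "imi"
  Position 2: "mit"
  Position 3: "ite"
  Position 4: "ted"
Trigrams = "lim", "imi", "mit", "ite", "ted"


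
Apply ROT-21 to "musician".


Word: "musician"
Shift: 21
Each letter → (letter + shift) mod 26:
  'm' (12) + 21 = 7 → 'h'
  'u' (20) + 21 = 15 → 'p'
  's' (18) + 21 = 13 → 'n'
  'i' (8) + 21 = 3 → 'd'
  'c' (2) + 21 = 23 → 'x'
  'i' (8) + 21 = 3 → 'd'
  'a' (0) + 21 = 21 → 'v'
  'n' (13) + 21 = 8 → 'i'
Result = "hpndxdvi"


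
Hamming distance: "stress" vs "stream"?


Comparing character by character (same length = 6):
  Pos 0: 's' vs 's' =
  Pos 1: 't' vs 't' =
  Pos 2: 'r' vs 'r' =
  Pos 3: 'e' vs 'e' =
  Pos 4: 's' vs 'a' !=
  Pos 5: 's' vs 'm' !=
Hamming distance = 2


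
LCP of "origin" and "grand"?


Word 1: "origin"
Word 2: "grand"
Comparing from start:
  Pos 0: 'o' != 'g' (stop)
LCP = "" (length 0)


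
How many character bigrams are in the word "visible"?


Word: "visible" (length 7)
Number of 2-grams = length - 2 + 1 = 7 - 2 + 1
= 6


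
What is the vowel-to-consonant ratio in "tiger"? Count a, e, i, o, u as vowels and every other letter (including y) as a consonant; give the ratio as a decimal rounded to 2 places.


Word: "tiger"
Vowels (a,e,i,o,u): 2
Consonants: 3
Ratio = 2/3
= 0.67


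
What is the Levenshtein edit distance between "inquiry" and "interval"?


Word 1: "inquiry" (length 7)
Word 2: "interval" (length 8)
One optimal edit sequence (insert/delete/substitute each cost 1):
  1. keep 'i'
  2. keep 'n'
  3. insert 't'  (+1)
  4. substitute 'q' -> 'e'  (+1)
  5. substitute 'u' -> 'r'  (+1)
  6. substitute 'i' -> 'v'  (+1)
  7. substitute 'r' -> 'a'  (+1)
  8. substitute 'y' -> 'l'  (+1)
Total edit operations: 6
Edit distance = 6


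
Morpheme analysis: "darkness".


Word: "darkness"
Morphemes: dark / -ness
Each morpheme carries meaning
= 2 morphemes


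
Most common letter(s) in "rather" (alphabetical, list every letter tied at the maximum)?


Word: "rather"
Letter counts:
  'a': 1
  'e': 1
  'h': 1
  'r': 2
  't': 1
Maximum count = 2
Most frequent = 'r' (2 times each)


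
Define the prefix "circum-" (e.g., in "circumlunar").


Prefix: circum-
As in: circumlunar -> circum- + lunar
Meaning = around


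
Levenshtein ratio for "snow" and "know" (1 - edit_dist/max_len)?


Word 1: "snow" (length 4)
Word 2: "know" (length 4)
One optimal edit sequence:
  1. substitute 's' -> 'k'  (+1)
  2. keep 'n'
  3. keep 'o'
  4. keep 'w'
Edit distance = 1
Max length = max(4, 4) = 4
Similarity = 1 - 1/4
= 0.7500


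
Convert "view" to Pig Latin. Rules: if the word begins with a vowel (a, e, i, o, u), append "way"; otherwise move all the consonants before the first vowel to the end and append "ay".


Word: "view"
Starts with consonant(s) → move to end, add 'ay'
Consonant cluster: "v"
Pig Latin = "iewvay"


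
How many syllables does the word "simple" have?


Word: "simple"
Syllable breakdown: sim · ple
Counting: 2 parts
= 2 syllables


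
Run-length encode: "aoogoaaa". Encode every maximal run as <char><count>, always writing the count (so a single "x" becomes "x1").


String: "aoogoaaa"
Scanning for consecutive runs:
  'a' x 1
  'o' x 2
  'g' x 1
  'o' x 1
  'a' x 3
RLE = "a1o2g1o1a3"


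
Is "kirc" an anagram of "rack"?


Word 1: "rack" → sorted: ackr
Word 2: "kirc" → sorted: cikr
Same letters? ackr != cikr
Anagram = No


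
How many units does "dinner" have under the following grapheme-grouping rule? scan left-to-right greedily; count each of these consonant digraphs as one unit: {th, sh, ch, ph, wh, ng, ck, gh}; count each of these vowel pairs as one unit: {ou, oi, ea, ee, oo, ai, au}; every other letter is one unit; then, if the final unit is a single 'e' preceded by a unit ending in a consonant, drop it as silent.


Word: "dinner" (6 letters)
Left-to-right scan:
  (1) 'd' (letter)
  (2) 'i' (letter)
  (3) 'n' (letter)
  (4) 'n' (letter)
  (5) 'e' (letter)
  (6) 'r' (letter)
Units from scan: 6
Sound units = 6 units


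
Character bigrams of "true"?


Word: "true" (length 4)
Number of bigrams = 4 - 2 + 1 = 3
  Position 0: "tr"
  Position 1: "ru"
  Position 2: "ue"
Bigrams = "tr", "ru", "ue"


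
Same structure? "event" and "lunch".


Pattern of "event": [0, 1, 0, 2, 3]
Pattern of "lunch": [0, 1, 2, 3, 4]
Patterns do not match
Same pattern = No


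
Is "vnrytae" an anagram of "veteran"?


Word 1: "veteran" → sorted: aeenrtv
Word 2: "vnrytae" → sorted: aenrtvy
Same letters? aeenrtv != aenrtvy
Anagram = No


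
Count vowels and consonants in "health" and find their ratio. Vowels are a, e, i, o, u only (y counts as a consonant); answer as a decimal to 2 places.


Word: "health"
Vowels (a,e,i,o,u): 2
Consonants: 4
Ratio = 2/4
= 0.50


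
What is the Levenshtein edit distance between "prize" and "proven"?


Word 1: "prize" (length 5)
Word 2: "proven" (length 6)
One optimal edit sequence (insert/delete/substitute each cost 1):
  1. keep 'p'
  2. keep 'r'
  3. substitute 'i' -> 'o'  (+1)
  4. substitute 'z' -> 'v'  (+1)
  5. keep 'e'
  6. insert 'n'  (+1)
Total edit operations: 3
Edit distance = 3


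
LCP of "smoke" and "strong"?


Word 1: "smoke"
Word 2: "strong"
Comparing from start:
  Pos 0: 's' == 's'
  Pos 1: 'm' != 't' (stop)
LCP = "s" (length 1)


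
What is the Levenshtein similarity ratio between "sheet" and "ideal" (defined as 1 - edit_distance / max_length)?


Word 1: "sheet" (length 5)
Word 2: "ideal" (length 5)
One optimal edit sequence:
  1. substitute 's' -> 'i'  (+1)
  2. substitute 'h' -> 'd'  (+1)
  3. keep 'e'
  4. substitute 'e' -> 'a'  (+1)
  5. substitute 't' -> 'l'  (+1)
Edit distance = 4
Max length = max(5, 5) = 5
Similarity = 1 - 4/5
= 0.2000


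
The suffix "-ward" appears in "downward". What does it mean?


Suffix: -ward
As in: downward -> down + -ward
Meaning = in the direction of


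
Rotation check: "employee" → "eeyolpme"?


Word: "employee", Candidate: "eeyolpme"
Method: check if candidate is substring of word+word
"employeeemployee" contains "eeyolpme"? No
Is rotation = No


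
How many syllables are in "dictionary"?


Word: "dictionary"
Syllable breakdown: dic · tion · ar · y
Counting: 4 parts
= 4 syllables


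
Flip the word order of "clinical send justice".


Original: "clinical send justice"
Words (1..n): clinical | send | justice
Reversed (n..1): justice | send | clinical
Result = "justice send clinical"


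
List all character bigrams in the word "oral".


Word: "oral" (length 4)
Number of bigrams = 4 - 2 + 1 = 3
  Position 0: "or"
  Position 1: "ra"
  Position 2: "al"
Bigrams = "or", "ra", "al"


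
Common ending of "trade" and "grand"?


Word 1: "trade"
Word 2: "grand"
Comparing from end:
  Pos -1: 'e' != 'd' (stop)
LCS = "" (length 0)


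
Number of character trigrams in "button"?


Word: "button" (length 6)
Number of 3-grams = length - 3 + 1 = 6 - 3 + 1
= 4


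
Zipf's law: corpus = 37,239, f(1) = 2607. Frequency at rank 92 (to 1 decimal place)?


Zipf's law: f(r) = f(1) / r
f(1) = 2607
f(92) = 2607 / 92
= 28.3 occurrences


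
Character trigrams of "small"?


Word: "small" (length 5)
Number of trigrams = 5 - 3 + 1 = 3
  Position 0: "sma"
  Position 1: "mal"
  Position 2: "all"
Trigrams = "sma", "mal", "all"


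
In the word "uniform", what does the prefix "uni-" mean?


Prefix: uni-
Example: uniform = uni- + form
Meaning = one


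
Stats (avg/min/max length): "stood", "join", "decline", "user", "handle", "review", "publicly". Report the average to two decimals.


Lengths: "stood"=5, "join"=4, "decline"=7, "user"=4, "handle"=6, "review"=6, "publicly"=8
Sum = 40, Count = 7
Average = 40/7 = 5.71
= avg=5.71, min=4, max=8


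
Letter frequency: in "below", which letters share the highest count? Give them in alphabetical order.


Word: "below"
Letter counts:
  'b': 1
  'e': 1
  'l': 1
  'o': 1
  'w': 1
Maximum count = 1
Most frequent = 'b', 'e', 'l', 'o', 'w' (1 time each)


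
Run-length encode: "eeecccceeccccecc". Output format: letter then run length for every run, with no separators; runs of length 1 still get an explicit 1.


String: "eeecccceeccccecc"
Scanning for consecutive runs:
  'e' x 3
  'c' x 4
  'e' x 2
  'c' x 4
  'e' x 1
  'c' x 2
RLE = "e3c4e2c4e1c2"


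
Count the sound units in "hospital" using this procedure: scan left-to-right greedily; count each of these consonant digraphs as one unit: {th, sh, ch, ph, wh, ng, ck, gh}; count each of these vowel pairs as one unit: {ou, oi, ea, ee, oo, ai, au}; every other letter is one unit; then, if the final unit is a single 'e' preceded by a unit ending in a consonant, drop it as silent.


Word: "hospital" (8 letters)
Left-to-right scan:
  (1) 'h' (letter)
  (2) 'o' (letter)
  (3) 's' (letter)
  (4) 'p' (letter)
  (5) 'i' (letter)
  (6) 't' (letter)
  (7) 'a' (letter)
  (8) 'l' (letter)
Units from scan: 8
Sound units = 8 units


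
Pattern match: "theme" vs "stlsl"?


Pattern of "theme": [0, 1, 2, 3, 2]
Pattern of "stlsl": [0, 1, 2, 0, 2]
Patterns do not match
Same pattern = No


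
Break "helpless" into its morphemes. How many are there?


Word: "helpless"
Morphemes: help / -less
Each morpheme carries meaning
= 2 morphemes


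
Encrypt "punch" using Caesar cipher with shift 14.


Word: "punch"
Shift: 14
Each letter → (letter + shift) mod 26:
  'p' (15) + 14 = 3 → 'd'
  'u' (20) + 14 = 8 → 'i'
  'n' (13) + 14 = 1 → 'b'
  'c' (2) + 14 = 16 → 'q'
  'h' (7) + 14 = 21 → 'v'
Result = "dibqv"


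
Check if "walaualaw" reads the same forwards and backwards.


Word: "walaualaw"
Reversed: "walaualaw"
Forward == Backward? walaualaw == walaualaw
Palindrome = Yes


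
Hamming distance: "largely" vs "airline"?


Comparing character by character (same length = 7):
  Pos 0: 'l' vs 'a' !=
  Pos 1: 'a' vs 'i' !=
  Pos 2: 'r' vs 'r' =
  Pos 3: 'g' vs 'l' !=
  Pos 4: 'e' vs 'i' !=
  Pos 5: 'l' vs 'n' !=
  Pos 6: 'y' vs 'e' !=
Hamming distance = 6


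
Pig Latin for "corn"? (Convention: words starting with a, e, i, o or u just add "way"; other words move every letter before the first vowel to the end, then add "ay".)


Word: "corn"
Starts with consonant(s) → move to end, add 'ay'
Consonant cluster: "c"
Pig Latin = "orncay"


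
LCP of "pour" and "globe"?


Word 1: "pour"
Word 2: "globe"
Comparing from start:
  Pos 0: 'p' != 'g' (stop)
LCP = "" (length 0)


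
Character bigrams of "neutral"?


Word: "neutral" (length 7)
Number of bigrams = 7 - 2 + 1 = 6
  Position 0: "ne"
  Position 1: "eu"
  Position 2: "ut"
  Position 3: "tr"
  Position 4: "ra"
  Position 5: "al"
Bigrams = "ne", "eu", "ut", "tr", "ra", "al"


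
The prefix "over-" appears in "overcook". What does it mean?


Prefix: over-
Example: overcook = over- + cook
Meaning = excessive


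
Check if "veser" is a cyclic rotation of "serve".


Word: "serve", Candidate: "veser"
Method: check if candidate is substring of word+word
"serveserve" contains "veser"? Yes
Is rotation = Yes


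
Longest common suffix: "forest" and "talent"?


Word 1: "forest"
Word 2: "talent"
Comparing from end:
  Pos -1: 't' == 't'
  Pos -2: 's' != 'n' (stop)
LCS = "t" (length 1)


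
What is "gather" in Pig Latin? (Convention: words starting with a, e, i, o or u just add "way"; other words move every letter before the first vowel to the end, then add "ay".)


Word: "gather"
Starts with consonant(s) → move to end, add 'ay'
Consonant cluster: "g"
Pig Latin = "athergay"


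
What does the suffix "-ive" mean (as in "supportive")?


Suffix: -ive
Example: supportive (support + -ive)
Meaning = tending to


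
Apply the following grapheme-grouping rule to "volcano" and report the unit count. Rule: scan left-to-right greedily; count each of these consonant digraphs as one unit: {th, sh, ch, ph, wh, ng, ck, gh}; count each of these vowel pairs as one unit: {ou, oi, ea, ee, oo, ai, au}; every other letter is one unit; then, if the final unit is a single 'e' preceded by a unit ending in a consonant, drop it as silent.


Word: "volcano" (7 letters)
Left-to-right scan:
  1. 'v' (letter)
  2. 'o' (letter)
  3. 'l' (letter)
  4. 'c' (letter)
  5. 'a' (letter)
  6. 'n' (letter)
  7. 'o' (letter)
Units from scan: 7
Sound units = 7 units


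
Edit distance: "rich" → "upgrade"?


Word 1: "rich" (length 4)
Word 2: "upgrade" (length 7)
One optimal edit sequence (insert/delete/substitute each cost 1):
  1. insert 'u'  (+1)
  2. insert 'p'  (+1)
  3. insert 'g'  (+1)
  4. keep 'r'
  5. substitute 'i' -> 'a'  (+1)
  6. substitute 'c' -> 'd'  (+1)
  7. substitute 'h' -> 'e'  (+1)
Total edit operations: 6
Edit distance = 6


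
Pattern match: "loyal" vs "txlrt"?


Pattern of "loyal": [0, 1, 2, 3, 0]
Pattern of "txlrt": [0, 1, 2, 3, 0]
Patterns match
Same pattern = Yes


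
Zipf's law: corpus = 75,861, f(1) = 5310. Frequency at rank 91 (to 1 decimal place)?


Zipf's law: f(r) = f(1) / r
f(1) = 5310
f(91) = 5310 / 91
= 58.4 occurrences


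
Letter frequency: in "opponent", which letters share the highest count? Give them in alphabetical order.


Word: "opponent"
Letter counts:
  'e': 1
  'n': 2
  'o': 2
  'p': 2
  't': 1
Maximum count = 2
Most frequent = 'n', 'o', 'p' (2 times each)


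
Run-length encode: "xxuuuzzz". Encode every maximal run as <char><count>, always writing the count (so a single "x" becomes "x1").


String: "xxuuuzzz"
Scanning for consecutive runs:
  'x' x 2
  'u' x 3
  'z' x 3
RLE = "x2u3z3"


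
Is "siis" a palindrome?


Word: "siis"
Reversed: "siis"
Forward == Backward? siis == siis
Palindrome = Yes


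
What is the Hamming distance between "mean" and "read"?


Comparing character by character (same length = 4):
  Pos 0: 'm' vs 'r' !=
  Pos 1: 'e' vs 'e' =
  Pos 2: 'a' vs 'a' =
  Pos 3: 'n' vs 'd' !=
Hamming distance = 2


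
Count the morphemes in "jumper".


Word: "jumper"
Morphemes: jump + -er
Each morpheme carries meaning
= 2 morphemes


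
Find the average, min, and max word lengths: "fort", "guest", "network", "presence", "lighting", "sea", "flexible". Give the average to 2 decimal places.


Lengths: "fort"=4, "guest"=5, "network"=7, "presence"=8, "lighting"=8, "sea"=3, "flexible"=8
Sum = 43, Count = 7
Average = 43/7 = 6.14
= avg=6.14, min=3, max=8


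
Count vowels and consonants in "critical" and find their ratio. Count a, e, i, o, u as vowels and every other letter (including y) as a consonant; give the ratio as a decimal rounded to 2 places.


Word: "critical"
Vowels (a,e,i,o,u): 3
Consonants: 5
Ratio = 3/5
= 0.60


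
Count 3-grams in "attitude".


Word: "attitude" (length 8)
Number of 3-grams = length - 3 + 1 = 8 - 3 + 1
= 6


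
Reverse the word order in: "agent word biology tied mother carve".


Original: "agent word biology tied mother carve"
Words (1..n): agent | word | biology | tied | mother | carve
Reversed (n..1): carve | mother | tied | biology | word | agent
Result = "carve mother tied biology word agent"


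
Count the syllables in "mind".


Word: "mind"
Syllable breakdown: mind
Counting: 1 part
= 1 syllable


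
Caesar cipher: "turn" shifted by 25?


Word: "turn"
Shift: 25
Each letter → (letter + shift) mod 26:
  't' (19) + 25 = 18 → 's'
  'u' (20) + 25 = 19 → 't'
  'r' (17) + 25 = 16 → 'q'
  'n' (13) + 25 = 12 → 'm'
Result = "stqm"


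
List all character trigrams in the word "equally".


Word: "equally" (length 7)
Number of trigrams = 7 - 3 + 1 = 5
  Position 0: "equ"
  Position 1: "qua"
  Position 2: "ual"
  Position 3: "all"
  Position 4: "lly"
Trigrams = "equ", "qua", "ual", "all", "lly"


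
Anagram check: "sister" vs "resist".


Word 1: "sister" → sorted: eirsst
Word 2: "resist" → sorted: eirsst
Same letters? eirsst == eirsst
Anagram = Yes


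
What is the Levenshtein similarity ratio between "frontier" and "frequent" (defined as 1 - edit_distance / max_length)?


Word 1: "frontier" (length 8)
Word 2: "frequent" (length 8)
One optimal edit sequence:
  1. keep 'f'
  2. keep 'r'
  3. substitute 'o' -> 'e'  (+1)
  4. substitute 'n' -> 'q'  (+1)
  5. substitute 't' -> 'u'  (+1)
  6. substitute 'i' -> 'e'  (+1)
  7. substitute 'e' -> 'n'  (+1)
  8. substitute 'r' -> 't'  (+1)
Edit distance = 6
Max length = max(8, 8) = 8
Similarity = 1 - 6/8
= 0.2500


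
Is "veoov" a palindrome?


Word: "veoov"
Reversed: "vooev"
Forward == Backward? veoov != vooev
Palindrome = No


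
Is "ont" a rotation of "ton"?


Word: "ton", Candidate: "ont"
Method: check if candidate is substring of word+word
"tonton" contains "ont"? Yes
Is rotation = Yes


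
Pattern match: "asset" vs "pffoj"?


Pattern of "asset": [0, 1, 1, 2, 3]
Pattern of "pffoj": [0, 1, 1, 2, 3]
Patterns match
Same pattern = Yes


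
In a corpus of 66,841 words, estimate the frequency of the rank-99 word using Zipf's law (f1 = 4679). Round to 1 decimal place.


Zipf's law: f(r) = f(1) / r
f(1) = 4679
f(99) = 4679 / 99
= 47.3 occurrences


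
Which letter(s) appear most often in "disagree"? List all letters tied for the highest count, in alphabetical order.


Word: "disagree"
Letter counts:
  'a': 1
  'd': 1
  'e': 2
  'g': 1
  'i': 1
  'r': 1
  's': 1
Maximum count = 2
Most frequent = 'e' (2 times each)


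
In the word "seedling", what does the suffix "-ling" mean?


Suffix: -ling
Example: seedling (seed + -ling)
Meaning = small / young


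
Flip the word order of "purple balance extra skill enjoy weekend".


Original: "purple balance extra skill enjoy weekend"
Words (1..n): purple | balance | extra | skill | enjoy | weekend
Reversed (n..1): weekend | enjoy | skill | extra | balance | purple
Result = "weekend enjoy skill extra balance purple"


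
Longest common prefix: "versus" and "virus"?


Word 1: "versus"
Word 2: "virus"
Comparing from start:
  Pos 0: 'v' == 'v'
  Pos 1: 'e' != 'i' (stop)
LCP = "v" (length 1)


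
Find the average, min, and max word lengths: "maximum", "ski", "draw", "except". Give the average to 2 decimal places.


Lengths: "maximum"=7, "ski"=3, "draw"=4, "except"=6
Sum = 20, Count = 4
Average = 20/4 = 5.00
= avg=5.00, min=3, max=7


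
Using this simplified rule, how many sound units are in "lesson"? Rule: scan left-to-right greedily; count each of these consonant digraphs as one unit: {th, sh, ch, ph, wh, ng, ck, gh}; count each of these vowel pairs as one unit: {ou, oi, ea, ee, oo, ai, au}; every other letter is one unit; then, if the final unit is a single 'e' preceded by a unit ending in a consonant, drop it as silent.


Word: "lesson" (6 letters)
Left-to-right scan:
  1. 'l' (letter)
  2. 'e' (letter)
  3. 's' (letter)
  4. 's' (letter)
  5. 'o' (letter)
  6. 'n' (letter)
Units from scan: 6
Sound units = 6 units


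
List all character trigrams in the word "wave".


Word: "wave" (length 4)
Number of trigrams = 4 - 3 + 1 = 2
  Position 0: "wav"
  Position 1: "ave"
Trigrams = "wav", "ave"


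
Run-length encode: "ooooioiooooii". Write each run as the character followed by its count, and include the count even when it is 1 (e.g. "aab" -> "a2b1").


String: "ooooioiooooii"
Scanning for consecutive runs:
  'o' x 4
  'i' x 1
  'o' x 1
  'i' x 1
  'o' x 4
  'i' x 2
RLE = "o4i1o1i1o4i2"


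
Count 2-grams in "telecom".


Word: "telecom" (length 7)
Number of 2-grams = length - 2 + 1 = 7 - 2 + 1
= 6


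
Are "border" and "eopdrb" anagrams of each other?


Word 1: "border" → sorted: bdeorr
Word 2: "eopdrb" → sorted: bdeopr
Same letters? bdeorr != bdeopr
Anagram = No


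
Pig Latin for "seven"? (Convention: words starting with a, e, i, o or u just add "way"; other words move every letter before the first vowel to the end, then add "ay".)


Word: "seven"
Starts with consonant(s) → move to end, add 'ay'
Consonant cluster: "s"
Pig Latin = "evensay"


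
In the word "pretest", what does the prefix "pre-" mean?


Prefix: pre-
Example: pretest = pre- + test
Meaning = before


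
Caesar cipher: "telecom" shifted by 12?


Word: "telecom"
Shift: 12
Each letter → (letter + shift) mod 26:
  't' (19) + 12 = 5 → 'f'
  'e' (4) + 12 = 16 → 'q'
  'l' (11) + 12 = 23 → 'x'
  'e' (4) + 12 = 16 → 'q'
  'c' (2) + 12 = 14 → 'o'
  'o' (14) + 12 = 0 → 'a'
  'm' (12) + 12 = 24 → 'y'
Result = "fqxqoay"


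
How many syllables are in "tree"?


Word: "tree"
Syllable breakdown: tree
Counting: 1 part
= 1 syllable


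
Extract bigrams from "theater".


Word: "theater" (length 7)
Number of bigrams = 7 - 2 + 1 = 6
  Position 0: "th"
  Position 1: "he"
  Position 2: "ea"
  Position 3: "at"
  Position 4: "te"
  Position 5: "er"
Bigrams = "th", "he", "ea", "at", "te", "er"


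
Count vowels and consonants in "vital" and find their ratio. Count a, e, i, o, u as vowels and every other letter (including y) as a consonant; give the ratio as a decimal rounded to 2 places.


Word: "vital"
Vowels (a,e,i,o,u): 2
Consonants: 3
Ratio = 2/3
= 0.67


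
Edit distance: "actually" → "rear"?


Word 1: "actually" (length 8)
Word 2: "rear" (length 4)
One optimal edit sequence (insert/delete/substitute each cost 1):
  1. delete 'a'  (+1)
  2. delete 'c'  (+1)
  3. substitute 't' -> 'r'  (+1)
  4. substitute 'u' -> 'e'  (+1)
  5. keep 'a'
  6. delete 'l'  (+1)
  7. delete 'l'  (+1)
  8. substitute 'y' -> 'r'  (+1)
Total edit operations: 7
Edit distance = 7


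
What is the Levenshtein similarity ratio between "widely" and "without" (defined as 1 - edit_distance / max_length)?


Word 1: "widely" (length 6)
Word 2: "without" (length 7)
One optimal edit sequence:
  1. keep 'w'
  2. keep 'i'
  3. insert 't'  (+1)
  4. substitute 'd' -> 'h'  (+1)
  5. substitute 'e' -> 'o'  (+1)
  6. substitute 'l' -> 'u'  (+1)
  7. substitute 'y' -> 't'  (+1)
Edit distance = 5
Max length = max(6, 7) = 7
Similarity = 1 - 5/7
= 0.2857


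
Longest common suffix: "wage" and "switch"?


Word 1: "wage"
Word 2: "switch"
Comparing from end:
  Pos -1: 'e' != 'h' (stop)
LCS = "" (length 0)


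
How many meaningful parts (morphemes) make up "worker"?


Word: "worker"
Morphemes: work | -er
Each morpheme carries meaning
= 2 morphemes


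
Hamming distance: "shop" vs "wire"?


Comparing character by character (same length = 4):
  Pos 0: 's' vs 'w' !=
  Pos 1: 'h' vs 'i' !=
  Pos 2: 'o' vs 'r' !=
  Pos 3: 'p' vs 'e' !=
Hamming distance = 4


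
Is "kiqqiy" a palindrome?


Word: "kiqqiy"
Reversed: "yiqqik"
Forward == Backward? kiqqiy != yiqqik
Palindrome = No


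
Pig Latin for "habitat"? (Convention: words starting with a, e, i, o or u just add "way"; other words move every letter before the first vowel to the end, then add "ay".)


Word: "habitat"
Starts with consonant(s) → move to end, add 'ay'
Consonant cluster: "h"
Pig Latin = "abitathay"


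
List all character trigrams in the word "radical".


Word: "radical" (length 7)
Number of trigrams = 7 - 3 + 1 = 5
  Position 0: "rad"
  Position 1: "adi"
  Position 2: "dic"
  Position 3: "ica"
  Position 4: "cal"
Trigrams = "rad", "adi", "dic", "ica", "cal"


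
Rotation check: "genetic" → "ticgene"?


Word: "genetic", Candidate: "ticgene"
Method: check if candidate is substring of word+word
"geneticgenetic" contains "ticgene"? Yes
Is rotation = Yes


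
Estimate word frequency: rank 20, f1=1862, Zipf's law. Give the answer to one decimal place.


Zipf's law: f(r) = f(1) / r
f(1) = 1862
f(20) = 1862 / 20
= 93.1 occurrences


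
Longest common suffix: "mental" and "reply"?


Word 1: "mental"
Word 2: "reply"
Comparing from end:
  Pos -1: 'l' != 'y' (stop)
LCS = "" (length 0)


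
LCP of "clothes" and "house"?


Word 1: "clothes"
Word 2: "house"
Comparing from start:
  Pos 0: 'c' != 'h' (stop)
LCP = "" (length 0)


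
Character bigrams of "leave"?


Word: "leave" (length 5)
Number of bigrams = 5 - 2 + 1 = 4
  Position 0: "le"
  Position 1: "ea"
  Position 2: "av"
  Position 3: "ve"
Bigrams = "le", "ea", "av", "ve"


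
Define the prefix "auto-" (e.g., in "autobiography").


Prefix: auto-
As in: autobiography -> auto- + biography
Meaning = self


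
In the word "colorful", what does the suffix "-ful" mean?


Suffix: -ful
Example: colorful = color + -ful
Meaning = full of


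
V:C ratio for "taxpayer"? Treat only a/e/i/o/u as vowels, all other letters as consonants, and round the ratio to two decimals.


Word: "taxpayer"
Vowels (a,e,i,o,u): 3
Consonants: 5
Ratio = 3/5
= 0.60


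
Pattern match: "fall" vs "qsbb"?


Pattern of "fall": [0, 1, 2, 2]
Pattern of "qsbb": [0, 1, 2, 2]
Patterns match
Same pattern = Yes


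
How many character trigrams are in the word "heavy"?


Word: "heavy" (length 5)
Number of 3-grams = length - 3 + 1 = 5 - 3 + 1
= 3


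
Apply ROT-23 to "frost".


Word: "frost"
Shift: 23
Each letter → (letter + shift) mod 26:
  'f' (5) + 23 = 2 → 'c'
  'r' (17) + 23 = 14 → 'o'
  'o' (14) + 23 = 11 → 'l'
  's' (18) + 23 = 15 → 'p'
  't' (19) + 23 = 16 → 'q'
Result = "colpq"


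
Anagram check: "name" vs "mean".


Word 1: "name" → sorted: aemn
Word 2: "mean" → sorted: aemn
Same letters? aemn == aemn
Anagram = Yes


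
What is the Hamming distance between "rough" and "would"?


Comparing character by character (same length = 5):
  Pos 0: 'r' vs 'w' !=
  Pos 1: 'o' vs 'o' =
  Pos 2: 'u' vs 'u' =
  Pos 3: 'g' vs 'l' !=
  Pos 4: 'h' vs 'd' !=
Hamming distance = 3


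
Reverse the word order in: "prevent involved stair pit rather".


Original: "prevent involved stair pit rather"
Words (1..n): prevent | involved | stair | pit | rather
Reversed (n..1): rather | pit | stair | involved | prevent
Result = "rather pit stair involved prevent"


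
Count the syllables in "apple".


Word: "apple"
Syllable breakdown: ap / ple
Counting: 2 parts
= 2 syllables


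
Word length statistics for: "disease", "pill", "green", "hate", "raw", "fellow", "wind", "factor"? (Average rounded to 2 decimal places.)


Lengths: "disease"=7, "pill"=4, "green"=5, "hate"=4, "raw"=3, "fellow"=6, "wind"=4, "factor"=6
Sum = 39, Count = 8
Average = 39/8 = 4.88
= avg=4.88, min=3, max=7


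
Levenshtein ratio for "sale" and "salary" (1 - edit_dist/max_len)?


Word 1: "sale" (length 4)
Word 2: "salary" (length 6)
One optimal edit sequence:
  1. keep 's'
  2. keep 'a'
  3. keep 'l'
  4. insert 'a'  (+1)
  5. insert 'r'  (+1)
  6. substitute 'e' -> 'y'  (+1)
Edit distance = 3
Max length = max(4, 6) = 6
Similarity = 1 - 3/6
= 0.5000


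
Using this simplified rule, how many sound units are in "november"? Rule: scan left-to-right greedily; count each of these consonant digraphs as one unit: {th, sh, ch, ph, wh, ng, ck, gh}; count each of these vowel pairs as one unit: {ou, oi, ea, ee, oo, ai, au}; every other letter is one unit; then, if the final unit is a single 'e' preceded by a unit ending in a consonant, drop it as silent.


Word: "november" (8 letters)
Left-to-right scan:
  1. 'n' (letter)
  2. 'o' (letter)
  3. 'v' (letter)
  4. 'e' (letter)
  5. 'm' (letter)
  6. 'b' (letter)
  7. 'e' (letter)
  8. 'r' (letter)
Units from scan: 8
Sound units = 8 units


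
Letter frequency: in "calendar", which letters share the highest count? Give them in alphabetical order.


Word: "calendar"
Letter counts:
  'a': 2
  'c': 1
  'd': 1
  'e': 1
  'l': 1
  'n': 1
  'r': 1
Maximum count = 2
Most frequent = 'a' (2 times each)


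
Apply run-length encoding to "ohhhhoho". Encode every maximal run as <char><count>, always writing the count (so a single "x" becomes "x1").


String: "ohhhhoho"
Scanning for consecutive runs:
  'o' x 1
  'h' x 4
  'o' x 1
  'h' x 1
  'o' x 1
RLE = "o1h4o1h1o1"


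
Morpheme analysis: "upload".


Word: "upload"
Morphemes: up- / load
Each morpheme carries meaning
= 2 morphemes


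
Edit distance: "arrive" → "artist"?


Word 1: "arrive" (length 6)
Word 2: "artist" (length 6)
One optimal edit sequence (insert/delete/substitute each cost 1):
  1. keep 'a'
  2. keep 'r'
  3. substitute 'r' -> 't'  (+1)
  4. keep 'i'
  5. substitute 'v' -> 's'  (+1)
  6. substitute 'e' -> 't'  (+1)
Total edit operations: 3
Edit distance = 3


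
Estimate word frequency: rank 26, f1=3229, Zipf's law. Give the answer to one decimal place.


Zipf's law: f(r) = f(1) / r
f(1) = 3229
f(26) = 3229 / 26
= 124.2 occurrences


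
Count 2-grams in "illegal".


Word: "illegal" (length 7)
Number of 2-grams = length - 2 + 1 = 7 - 2 + 1
= 6


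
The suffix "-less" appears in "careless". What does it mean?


Suffix: -less
Example: careless = care + -less
Meaning = without


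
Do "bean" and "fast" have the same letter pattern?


Pattern of "bean": [0, 1, 2, 3]
Pattern of "fast": [0, 1, 2, 3]
Patterns match
Same pattern = Yes


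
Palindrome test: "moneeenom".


Word: "moneeenom"
Reversed: "moneeenom"
Forward == Backward? moneeenom == moneeenom
Palindrome = Yes
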